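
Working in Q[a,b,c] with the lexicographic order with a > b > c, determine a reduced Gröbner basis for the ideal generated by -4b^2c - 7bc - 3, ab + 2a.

This is the nonlinear analogue of row-reducing a linear system.

f_1 = -4b^2c - 7bc - 3, LT = b^2c.
f_2 = ab + 2a, LT = ab.

S(f_1,f_2): lcm = ab^2c. S = -1/4abc + 3/4a.
  reduce S modulo (f_1, f_2):
  remainder 1/2ac + 3/4a ≠ 0; add g_3 = 1/2ac + 3/4a to the basis.

The other S-polynomials (S(f_1,g_3), S(f_2,g_3)) all reduce to 0 modulo the current basis, so we have a Gröbner basis.

G = {ab + 2a, ac + 3/2a, b^2c + 7/4bc + 3/4}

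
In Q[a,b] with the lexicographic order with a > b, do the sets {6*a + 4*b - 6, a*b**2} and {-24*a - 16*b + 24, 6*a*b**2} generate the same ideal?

Yes, the ideals are equal.

Since reduced Gröbner bases are canonical representatives of ideals under a given ordering, it suffices to compute and compare them.
Buchberger on the first generating set:
f_1 = 6*a + 4*b - 6, LT = a.
f_2 = a*b**2, LT = a*b**2.

S(f_1,f_2): lcm = a*b**2. S = 2/3*b**3 - b**2.
  leading term b**3: no divisor's leading term divides it; move 2/3*b**3 to the remainder.
  leading term b**2: no divisor's leading term divides it; move -b**2 to the remainder.
  remainder 2/3*b**3 - b**2 ≠ 0; add g_3 = 2/3*b**3 - b**2 to the basis.

The other S-polynomials (S(f_1,g_3), S(f_2,g_3)) all reduce to 0 modulo the current basis, so we have a Gröbner basis.
Inter-reduce: drop elements whose leading term is divisible by another's, tail-reduce, and make monic.
Reduced Gröbner basis: {a + 2/3*b - 1, b**3 - 3/2*b**2}.

Buchberger on the second generating set:
h_1 = -24*a - 16*b + 24, LT = a.
h_2 = 6*a*b**2, LT = a*b**2.

S(h_1,h_2): lcm = a*b**2. S = 2/3*b**3 - b**2.
  leading term b**3: no divisor's leading term divides it; move 2/3*b**3 to the remainder.
  leading term b**2: no divisor's leading term divides it; move -b**2 to the remainder.
  remainder 2/3*b**3 - b**2 ≠ 0; add k_3 = 2/3*b**3 - b**2 to the basis.

The other S-polynomials (S(h_1,k_3), S(h_2,k_3)) all reduce to 0 modulo the current basis, so we have a Gröbner basis.
Inter-reduce: drop elements whose leading term is divisible by another's, tail-reduce, and make monic.
Reduced Gröbner basis: {a + 2/3*b - 1, b**3 - 3/2*b**2}.

These coincide, so the ideals are equal.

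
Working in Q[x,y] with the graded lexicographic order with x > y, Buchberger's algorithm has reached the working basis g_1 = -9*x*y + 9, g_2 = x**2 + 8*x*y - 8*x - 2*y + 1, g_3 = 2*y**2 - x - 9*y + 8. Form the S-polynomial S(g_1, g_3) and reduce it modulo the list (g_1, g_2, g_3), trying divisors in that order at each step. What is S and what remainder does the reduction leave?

lcm(LM(g_1), LM(g_3)) = x*y**2.
S = (lcm/LT(g_1))·g_1 − (lcm/LT(g_3))·g_3 = 1/2*x**2 + 9/2*x*y - 4*x - y.
Reduce S modulo (g_1, g_2, g_3) in that order:
  leading term x**2: subtract (1/2)·g_2 from 1/2*x**2 + 9/2*x*y - 4*x - y → 1/2*x*y - 1/2
  leading term x*y: subtract (-1/18)·g_1 from 1/2*x*y - 1/2 → 0
The remainder is 0, so this S-polynomial contributes no new basis element.

S(g_1, g_3) = 1/2*x**2 + 9/2*x*y - 4*x - y; remainder on division = 0.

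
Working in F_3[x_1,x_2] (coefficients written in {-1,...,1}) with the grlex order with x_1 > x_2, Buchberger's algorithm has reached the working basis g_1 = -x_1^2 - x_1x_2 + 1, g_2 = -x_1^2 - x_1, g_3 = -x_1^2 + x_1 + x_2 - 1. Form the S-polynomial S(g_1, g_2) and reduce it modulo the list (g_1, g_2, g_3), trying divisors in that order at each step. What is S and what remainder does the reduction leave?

S(g_1, g_2) = x_1x_2 - x_1 - 1; remainder on division = x_1x_2 - x_1 - 1.

lcm(LM(g_1), LM(g_2)) = x_1^2.
S = (lcm/LT(g_1))·g_1 − (lcm/LT(g_2))·g_2 = x_1x_2 - x_1 - 1.
Reduce S modulo (g_1, g_2, g_3) in that order:
  leading term x_1x_2: no divisor's leading term divides it; move x_1x_2 to the remainder.
  leading term x_1: no divisor's leading term divides it; move -x_1 to the remainder.
  leading term 1: no divisor's leading term divides it; move -1 to the remainder.
The remainder x_1x_2 - x_1 - 1 is nonzero, so it would be added as the next basis element.
An S-polynomial is built so that the two leading terms cancel; whether anything survives reduction is exactly the Gröbner-basis criterion.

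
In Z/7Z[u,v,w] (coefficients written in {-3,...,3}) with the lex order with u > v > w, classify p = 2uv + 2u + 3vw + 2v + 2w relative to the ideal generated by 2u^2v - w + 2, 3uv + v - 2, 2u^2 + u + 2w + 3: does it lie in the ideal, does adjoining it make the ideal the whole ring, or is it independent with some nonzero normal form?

First compute the reduced Gröbner basis of I by Buchberger's algorithm.
f_1 = 2u^2v - w + 2, LT = u^2v.
f_2 = 3uv + v - 2, LT = uv.
f_3 = 2u^2 + u + 2w + 3, LT = u^2.

S(f_1,f_2): lcm = u^2v. S = 2uv + 3u + 3w + 1.
  leading term uv: subtract (3)·f_2 from 2uv + 3u + 3w + 1 → 3u - 3v + 3w
  leading term u: no divisor's leading term divides it; move 3u to the remainder.
  leading term v: no divisor's leading term divides it; move -3v to the remainder.
  leading term w: no divisor's leading term divides it; move 3w to the remainder.
  remainder 3u - 3v + 3w ≠ 0; add h_4 = 3u - 3v + 3w to the basis.

S(f_1,f_3): lcm = u^2v. S = 3uv - vw + 2v + 3w + 1.
  leading term uv: subtract (1)·f_2 from 3uv - vw + 2v + 3w + 1 → -vw + v + 3w + 3
  leading term vw: no divisor's leading term divides it; move -vw to the remainder.
  leading term v: no divisor's leading term divides it; move v to the remainder.
  leading term w: no divisor's leading term divides it; move 3w to the remainder.
  leading term 1: no divisor's leading term divides it; move 3 to the remainder.
  remainder -vw + v + 3w + 3 ≠ 0; add h_5 = -vw + v + 3w + 3 to the basis.

S(f_1,h_4): lcm = u^2v. S = uv^2 - uvw + 3w + 1.
  leading term uv^2: subtract (-2v)·f_2 from uv^2 - uvw + 3w + 1 → -uvw + 2v^2 + 3v + 3w + 1
  leading term uvw: subtract (2w)·f_2 from -uvw + 2v^2 + 3v + 3w + 1 → 2v^2 - 2vw + 3v + 1
  leading term v^2: no divisor's leading term divides it; move 2v^2 to the remainder.
  leading term vw: subtract (2)·h_5 from -2vw + 3v + 1 → v + w + 2
  leading term v: no divisor's leading term divides it; move v to the remainder.
  leading term w: no divisor's leading term divides it; move w to the remainder.
  leading term 1: no divisor's leading term divides it; move 2 to the remainder.
  remainder 2v^2 + v + w + 2 ≠ 0; add h_6 = 2v^2 + v + w + 2 to the basis.

S(f_3,h_4): lcm = u^2. S = uv - uw - 3u + w - 2.
  leading term uv: subtract (-2)·f_2 from uv - uw - 3u + w - 2 → -uw - 3u + 2v + w + 1
  leading term uw: subtract (2w)·h_4 from -uw - 3u + 2v + w + 1 → -3u - vw + 2v + w^2 + w + 1
  leading term u: subtract (-1)·h_4 from -3u - vw + 2v + w^2 + w + 1 → -vw - v + w^2 - 3w + 1
  leading term vw: subtract (1)·h_5 from -vw - v + w^2 - 3w + 1 → -2v + w^2 + w - 2
  leading term v: no divisor's leading term divides it; move -2v to the remainder.
  leading term w^2: no divisor's leading term divides it; move w^2 to the remainder.
  leading term w: no divisor's leading term divides it; move w to the remainder.
  leading term 1: no divisor's leading term divides it; move -2 to the remainder.
  remainder -2v + w^2 + w - 2 ≠ 0; add h_7 = -2v + w^2 + w - 2 to the basis.

S(f_1,h_7): lcm = u^2v. S = -3u^2w^2 - 3u^2w - u^2 + 3w + 1.
  leading term u^2w^2: subtract (2w^2)·f_3 from -3u^2w^2 - 3u^2w - u^2 + 3w + 1 → -3u^2w - u^2 - 2uw^2 + 3w^3 + w^2 + 3w + 1
  leading term u^2w: subtract (2w)·f_3 from -3u^2w - u^2 - 2uw^2 + 3w^3 + w^2 + 3w + 1 → -u^2 - 2uw^2 - 2uw + 3w^3 - 3w^2 - 3w + 1
  leading term u^2: subtract (3)·f_3 from -u^2 - 2uw^2 - 2uw + 3w^3 - 3w^2 - 3w + 1 → -2uw^2 - 2uw - 3u + 3w^3 - 3w^2 - 2w - 1
  leading term uw^2: subtract (-3w^2)·h_4 from -2uw^2 - 2uw - 3u + 3w^3 - 3w^2 - 2w - 1 → -2uw - 3u - 2vw^2 - 2w^3 - 3w^2 - 2w - 1
  leading term uw: subtract (-3w)·h_4 from -2uw - 3u - 2vw^2 - 2w^3 - 3w^2 - 2w - 1 → -3u - 2vw^2 - 2vw - 2w^3 - w^2 - 2w - 1
  leading term u: subtract (-1)·h_4 from -3u - 2vw^2 - 2vw - 2w^3 - w^2 - 2w - 1 → -2vw^2 - 2vw - 3v - 2w^3 - w^2 + w - 1
  leading term vw^2: subtract (2w)·h_5 from -2vw^2 - 2vw - 3v - 2w^3 - w^2 + w - 1 → 3vw - 3v - 2w^3 + 2w - 1
  leading term vw: subtract (-3)·h_5 from 3vw - 3v - 2w^3 + 2w - 1 → -2w^3 - 3w + 1
  leading term w^3: no divisor's leading term divides it; move -2w^3 to the remainder.
  leading term w: no divisor's leading term divides it; move -3w to the remainder.
  leading term 1: no divisor's leading term divides it; move 1 to the remainder.
  remainder -2w^3 - 3w + 1 ≠ 0; add h_8 = -2w^3 - 3w + 1 to the basis.

The other S-polynomials (S(f_2,f_3), S(f_2,h_4), S(f_1,h_5), S(f_2,h_5), S(f_3,h_5), S(h_4,h_5), S(f_1,h_6), S(f_2,h_6), S(f_3,h_6), S(h_4,h_6), S(h_5,h_6), S(f_2,h_7), S(f_3,h_7), S(h_4,h_7), S(h_5,h_7), S(h_6,h_7), S(f_1,h_8), S(f_2,h_8), S(f_3,h_8), S(h_4,h_8), S(h_5,h_8), S(h_6,h_8), S(h_7,h_8)) all reduce to 0 modulo the current basis, so we have a Gröbner basis.
Inter-reduce: drop elements whose leading term is divisible by another's, tail-reduce, and make monic.
Reduced Gröbner basis: {u + 3w^2 - 3w + 1, v + 3w^2 + 3w + 1, w^3 - 2w + 3}.
Label its elements g_1 = u + 3w^2 - 3w + 1, g_2 = v + 3w^2 + 3w + 1, g_3 = w^3 - 2w + 3.

Reduce p = 2uv + 2u + 3vw + 2v + 2w modulo G:
  leading term uv: subtract (2v)·g_1 from 2uv + 2u + 3vw + 2v + 2w → 2u + vw^2 + 2vw + 2w
  leading term u: subtract (2)·g_1 from 2u + vw^2 + 2vw + 2w → vw^2 + 2vw + w^2 + w - 2
  leading term vw^2: subtract (w^2)·g_2 from vw^2 + 2vw + w^2 + w - 2 → 2vw - 3w^4 - 3w^3 + w - 2
  leading term vw: subtract (2w)·g_2 from 2vw - 3w^4 - 3w^3 + w - 2 → -3w^4 - 2w^3 + w^2 - w - 2
  leading term w^4: subtract (-3w)·g_3 from -3w^4 - 2w^3 + w^2 - w - 2 → -2w^3 + 2w^2 + w - 2
  leading term w^3: subtract (-2)·g_3 from -2w^3 + 2w^2 + w - 2 → 2w^2 - 3w - 3
  leading term w^2: no divisor's leading term divides it; move 2w^2 to the remainder.
  leading term w: no divisor's leading term divides it; move -3w to the remainder.
  leading term 1: no divisor's leading term divides it; move -3 to the remainder.
  normal form = 2w^2 - 3w - 3.
The normal form is nonzero, so p ∉ I. Since p minus its normal form lies in I, I + (p) = I + (r) where r = 2w^2 - 3w - 3; decide whether this ideal is the whole ring.
Run Buchberger on G together with r (pairs among the g_i already reduce to 0 since G is a Gröbner basis):
g_1 = u + 3w^2 - 3w + 1, LT = u.
g_2 = v + 3w^2 + 3w + 1, LT = v.
g_3 = w^3 - 2w + 3, LT = w^3.
r = 2w^2 - 3w - 3, LT = w^2.

The S-polynomials (S(g_1,g_2), S(g_1,g_3), S(g_1,r), S(g_2,g_3), S(g_2,r), S(g_3,r)) all reduce to 0 modulo the current basis, so we have a Gröbner basis.
Inter-reduce: drop elements whose leading term is divisible by another's, tail-reduce, and make monic.
Reduced Gröbner basis: {u - 2w + 2, v - 3w + 2, w^2 + 2w + 2}.
The reduced Gröbner basis of I + (p) is {u - 2w + 2, v - 3w + 2, w^2 + 2w + 2} ≠ {1}, a proper ideal, so the enlarged system stays consistent: p is independent of I, with normal form 2w^2 - 3w - 3.

2uv + 2u + 3vw + 2v + 2w is independent of I; its normal form modulo I is 2w^2 - 3w - 3.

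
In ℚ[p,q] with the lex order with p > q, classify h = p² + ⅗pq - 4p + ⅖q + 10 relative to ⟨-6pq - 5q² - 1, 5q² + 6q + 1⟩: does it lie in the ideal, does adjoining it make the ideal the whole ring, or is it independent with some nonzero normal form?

First compute the reduced Gröbner basis of I by Buchberger's algorithm.
f_1 = -6pq - 5q² - 1, LT = pq.
f_2 = 5q² + 6q + 1, LT = q².

S(f_1,f_2): lcm = pq². S = -6/5pq - ⅕p + ⅚q³ + ⅙q.
  reduce S modulo (f_1, f_2):
  remainder -⅕p + ⅕ ≠ 0; add k_3 = -⅕p + ⅕ to the basis.

The other S-polynomials (S(f_1,k_3), S(f_2,k_3)) all reduce to 0 modulo the current basis, so we have a Gröbner basis.
Inter-reduce: drop elements whose leading term is divisible by another's, tail-reduce, and make monic.
Reduced Gröbner basis: {p - 1, q² + 6/5q + ⅕}.
Label its elements g_1 = p - 1, g_2 = q² + 6/5q + ⅕.

Reduce h = p² + ⅗pq - 4p + ⅖q + 10 modulo G:
  leading term p²: subtract (p)·g_1 from p² + ⅗pq - 4p + ⅖q + 10 → ⅗pq - 3p + ⅖q + 10
  leading term pq: subtract (⅗q)·g_1 from ⅗pq - 3p + ⅖q + 10 → -3p + q + 10
  leading term p: subtract (-3)·g_1 from -3p + q + 10 → q + 7
  leading term q: no divisor's leading term divides it; move q to the remainder.
  leading term 1: no divisor's leading term divides it; move 7 to the remainder.
  normal form = q + 7.
The normal form is nonzero, so h ∉ I. Since h minus its normal form lies in I, I + (h) = I + (r) where r = q + 7; decide whether this ideal is the whole ring.
Run Buchberger on G together with r (pairs among the g_i already reduce to 0 since G is a Gröbner basis):
g_1 = p - 1, LT = p.
g_2 = q² + 6/5q + ⅕, LT = q².
r = q + 7, LT = q.

S(g_2,r): lcm = q². S = -29/5q + ⅕.
  reduce S modulo (g_1, g_2, r):
  remainder 204/5 ≠ 0; add m_4 = 204/5 to the basis.

The other S-polynomials (S(g_1,g_2), S(g_1,r), S(g_1,m_4), S(g_2,m_4), S(r,m_4)) all reduce to 0 modulo the current basis, so we have a Gröbner basis.
Inter-reduce: drop elements whose leading term is divisible by another's, tail-reduce, and make monic.
Reduced Gröbner basis: {1}.
The reduced Gröbner basis of I + (h) is {1}: the ideal is the whole ring, so the enlarged system has no common solution — adjoining h is inconsistent.

Adjoining p² + ⅗pq - 4p + ⅖q + 10 makes the ideal the whole ring: the system is inconsistent.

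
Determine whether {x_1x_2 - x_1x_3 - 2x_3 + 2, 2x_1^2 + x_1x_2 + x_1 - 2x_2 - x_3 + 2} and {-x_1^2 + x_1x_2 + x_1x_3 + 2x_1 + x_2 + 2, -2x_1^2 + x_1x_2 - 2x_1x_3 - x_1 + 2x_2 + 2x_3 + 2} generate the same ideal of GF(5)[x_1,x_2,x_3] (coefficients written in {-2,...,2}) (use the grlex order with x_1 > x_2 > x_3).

Yes, the ideals are equal.

Two ideals are equal iff their reduced Gröbner bases coincide (the reduced basis is unique for a fixed ordering).
Buchberger on the first generating set:
f_1 = x_1x_2 - x_1x_3 - 2x_3 + 2, LT = x_1x_2.
f_2 = 2x_1^2 + x_1x_2 + x_1 - 2x_2 - x_3 + 2, LT = x_1^2.

S(f_1,f_2): lcm = x_1^2x_2. S = -x_1^2x_3 + 2x_1x_2^2 + 2x_1x_2 - 2x_1x_3 + x_2^2 - 2x_2x_3 + 2x_1 - x_2.
  leading term x_1^2x_3: subtract (2x_3)·f_2 from -x_1^2x_3 + 2x_1x_2^2 + 2x_1x_2 - 2x_1x_3 + x_2^2 - 2x_2x_3 + 2x_1 - x_2 → 2x_1x_2^2 - 2x_1x_2x_3 + 2x_1x_2 + x_1x_3 + x_2^2 + 2x_2x_3 + 2x_3^2 + 2x_1 - x_2 + x_3
  leading term x_1x_2^2: subtract (2x_2)·f_1 from 2x_1x_2^2 - 2x_1x_2x_3 + 2x_1x_2 + x_1x_3 + x_2^2 + 2x_2x_3 + 2x_3^2 + 2x_1 - x_2 + x_3 → 2x_1x_2 + x_1x_3 + x_2^2 + x_2x_3 + 2x_3^2 + 2x_1 + x_3
  leading term x_1x_2: subtract (2)·f_1 from 2x_1x_2 + x_1x_3 + x_2^2 + x_2x_3 + 2x_3^2 + 2x_1 + x_3 → -2x_1x_3 + x_2^2 + x_2x_3 + 2x_3^2 + 2x_1 + 1
  leading term x_1x_3: no divisor's leading term divides it; move -2x_1x_3 to the remainder.
  leading term x_2^2: no divisor's leading term divides it; move x_2^2 to the remainder.
  leading term x_2x_3: no divisor's leading term divides it; move x_2x_3 to the remainder.
  leading term x_3^2: no divisor's leading term divides it; move 2x_3^2 to the remainder.
  leading term x_1: no divisor's leading term divides it; move 2x_1 to the remainder.
  leading term 1: no divisor's leading term divides it; move 1 to the remainder.
  remainder -2x_1x_3 + x_2^2 + x_2x_3 + 2x_3^2 + 2x_1 + 1 ≠ 0; add g_3 = -2x_1x_3 + x_2^2 + x_2x_3 + 2x_3^2 + 2x_1 + 1 to the basis.

S(f_1,g_3): lcm = x_1x_2x_3. S = -x_1x_3^2 - 2x_2^3 - 2x_2^2x_3 + x_2x_3^2 + x_1x_2 - 2x_3^2 - 2x_2 + 2x_3.
  leading term x_1x_3^2: subtract (-2x_3)·g_3 from -x_1x_3^2 - 2x_2^3 - 2x_2^2x_3 + x_2x_3^2 + x_1x_2 - 2x_3^2 - 2x_2 + 2x_3 → -2x_2^3 - 2x_2x_3^2 - x_3^3 + x_1x_2 - x_1x_3 - 2x_3^2 - 2x_2 - x_3
  leading term x_2^3: no divisor's leading term divides it; move -2x_2^3 to the remainder.
  leading term x_2x_3^2: no divisor's leading term divides it; move -2x_2x_3^2 to the remainder.
  leading term x_3^3: no divisor's leading term divides it; move -x_3^3 to the remainder.
  leading term x_1x_2: subtract (1)·f_1 from x_1x_2 - x_1x_3 - 2x_3^2 - 2x_2 - x_3 → -2x_3^2 - 2x_2 + x_3 - 2
  leading term x_3^2: no divisor's leading term divides it; move -2x_3^2 to the remainder.
  leading term x_2: no divisor's leading term divides it; move -2x_2 to the remainder.
  leading term x_3: no divisor's leading term divides it; move x_3 to the remainder.
  leading term 1: no divisor's leading term divides it; move -2 to the remainder.
  remainder -2x_2^3 - 2x_2x_3^2 - x_3^3 - 2x_3^2 - 2x_2 + x_3 - 2 ≠ 0; add g_4 = -2x_2^3 - 2x_2x_3^2 - x_3^3 - 2x_3^2 - 2x_2 + x_3 - 2 to the basis.

The other S-polynomials (S(f_2,g_3), S(f_1,g_4), S(f_2,g_4), S(g_3,g_4)) all reduce to 0 modulo the current basis, so we have a Gröbner basis.
Inter-reduce: drop elements whose leading term is divisible by another's, tail-reduce, and make monic.
Reduced Gröbner basis: {x_2^3 + x_2x_3^2 - 2x_3^3 + x_3^2 + x_2 + 2x_3 + 1, x_1^2 - x_2^2 - x_2x_3 - 2x_3^2 + x_1 - x_2 - 2x_3 - 1, x_1x_2 + 2x_2^2 + 2x_2x_3 - x_3^2 - x_1 - 2x_3 - 1, x_1x_3 + 2x_2^2 + 2x_2x_3 - x_3^2 - x_1 + 2}.

Buchberger on the second generating set:
h_1 = -x_1^2 + x_1x_2 + x_1x_3 + 2x_1 + x_2 + 2, LT = x_1^2.
h_2 = -2x_1^2 + x_1x_2 - 2x_1x_3 - x_1 + 2x_2 + 2x_3 + 2, LT = x_1^2.

S(h_1,h_2): lcm = x_1^2. S = 2x_1x_2 - 2x_1x_3 + x_3 - 1.
  leading term x_1x_2: no divisor's leading term divides it; move 2x_1x_2 to the remainder.
  leading term x_1x_3: no divisor's leading term divides it; move -2x_1x_3 to the remainder.
  leading term x_3: no divisor's leading term divides it; move x_3 to the remainder.
  leading term 1: no divisor's leading term divides it; move -1 to the remainder.
  remainder 2x_1x_2 - 2x_1x_3 + x_3 - 1 ≠ 0; add k_3 = 2x_1x_2 - 2x_1x_3 + x_3 - 1 to the basis.

S(h_1,k_3): lcm = x_1^2x_2. S = x_1^2x_3 - x_1x_2^2 - x_1x_2x_3 - 2x_1x_2 + 2x_1x_3 - x_2^2 - 2x_1 - 2x_2.
  leading term x_1^2x_3: subtract (-x_3)·h_1 from x_1^2x_3 - x_1x_2^2 - x_1x_2x_3 - 2x_1x_2 + 2x_1x_3 - x_2^2 - 2x_1 - 2x_2 → -x_1x_2^2 + x_1x_3^2 - 2x_1x_2 - x_1x_3 - x_2^2 + x_2x_3 - 2x_1 - 2x_2 + 2x_3
  leading term x_1x_2^2: subtract (2x_2)·k_3 from -x_1x_2^2 + x_1x_3^2 - 2x_1x_2 - x_1x_3 - x_2^2 + x_2x_3 - 2x_1 - 2x_2 + 2x_3 → -x_1x_2x_3 + x_1x_3^2 - 2x_1x_2 - x_1x_3 - x_2^2 - x_2x_3 - 2x_1 + 2x_3
  leading term x_1x_2x_3: subtract (2x_3)·k_3 from -x_1x_2x_3 + x_1x_3^2 - 2x_1x_2 - x_1x_3 - x_2^2 - x_2x_3 - 2x_1 + 2x_3 → -2x_1x_2 - x_1x_3 - x_2^2 - x_2x_3 - 2x_3^2 - 2x_1 - x_3
  leading term x_1x_2: subtract (-1)·k_3 from -2x_1x_2 - x_1x_3 - x_2^2 - x_2x_3 - 2x_3^2 - 2x_1 - x_3 → 2x_1x_3 - x_2^2 - x_2x_3 - 2x_3^2 - 2x_1 - 1
  leading term x_1x_3: no divisor's leading term divides it; move 2x_1x_3 to the remainder.
  leading term x_2^2: no divisor's leading term divides it; move -x_2^2 to the remainder.
  leading term x_2x_3: no divisor's leading term divides it; move -x_2x_3 to the remainder.
  leading term x_3^2: no divisor's leading term divides it; move -2x_3^2 to the remainder.
  leading term x_1: no divisor's leading term divides it; move -2x_1 to the remainder.
  leading term 1: no divisor's leading term divides it; move -1 to the remainder.
  remainder 2x_1x_3 - x_2^2 - x_2x_3 - 2x_3^2 - 2x_1 - 1 ≠ 0; add k_4 = 2x_1x_3 - x_2^2 - x_2x_3 - 2x_3^2 - 2x_1 - 1 to the basis.

S(k_3,k_4): lcm = x_1x_2x_3. S = -x_1x_3^2 - 2x_2^3 - 2x_2^2x_3 + x_2x_3^2 + x_1x_2 - 2x_3^2 - 2x_2 + 2x_3.
  leading term x_1x_3^2: subtract (2x_3)·k_4 from -x_1x_3^2 - 2x_2^3 - 2x_2^2x_3 + x_2x_3^2 + x_1x_2 - 2x_3^2 - 2x_2 + 2x_3 → -2x_2^3 - 2x_2x_3^2 - x_3^3 + x_1x_2 - x_1x_3 - 2x_3^2 - 2x_2 - x_3
  leading term x_2^3: no divisor's leading term divides it; move -2x_2^3 to the remainder.
  leading term x_2x_3^2: no divisor's leading term divides it; move -2x_2x_3^2 to the remainder.
  leading term x_3^3: no divisor's leading term divides it; move -x_3^3 to the remainder.
  leading term x_1x_2: subtract (-2)·k_3 from x_1x_2 - x_1x_3 - 2x_3^2 - 2x_2 - x_3 → -2x_3^2 - 2x_2 + x_3 - 2
  leading term x_3^2: no divisor's leading term divides it; move -2x_3^2 to the remainder.
  leading term x_2: no divisor's leading term divides it; move -2x_2 to the remainder.
  leading term x_3: no divisor's leading term divides it; move x_3 to the remainder.
  leading term 1: no divisor's leading term divides it; move -2 to the remainder.
  remainder -2x_2^3 - 2x_2x_3^2 - x_3^3 - 2x_3^2 - 2x_2 + x_3 - 2 ≠ 0; add k_5 = -2x_2^3 - 2x_2x_3^2 - x_3^3 - 2x_3^2 - 2x_2 + x_3 - 2 to the basis.

The other S-polynomials (S(h_2,k_3), S(h_1,k_4), S(h_2,k_4), S(h_1,k_5), S(h_2,k_5), S(k_3,k_5), S(k_4,k_5)) all reduce to 0 modulo the current basis, so we have a Gröbner basis.
Inter-reduce: drop elements whose leading term is divisible by another's, tail-reduce, and make monic.
Reduced Gröbner basis: {x_2^3 + x_2x_3^2 - 2x_3^3 + x_3^2 + x_2 + 2x_3 + 1, x_1^2 - x_2^2 - x_2x_3 - 2x_3^2 + x_1 - x_2 - 2x_3 - 1, x_1x_2 + 2x_2^2 + 2x_2x_3 - x_3^2 - x_1 - 2x_3 - 1, x_1x_3 + 2x_2^2 + 2x_2x_3 - x_3^2 - x_1 + 2}.

These coincide, so the ideals are equal.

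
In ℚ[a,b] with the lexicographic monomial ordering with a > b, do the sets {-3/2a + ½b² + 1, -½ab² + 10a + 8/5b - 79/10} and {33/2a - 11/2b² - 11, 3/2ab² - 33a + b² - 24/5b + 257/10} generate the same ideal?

Two ideals are equal iff their reduced Gröbner bases coincide (the reduced basis is unique for a fixed ordering).
Buchberger on the first generating set:
f_1 = -3/2a + ½b² + 1, LT = a.
f_2 = -½ab² + 10a + 8/5b - 79/10, LT = ab².

S(f_1,f_2): lcm = ab². S = 20a - ⅓b⁴ - ⅔b² + 16/5b - 79/5.
  reduce S modulo (f_1, f_2):
  remainder -⅓b⁴ + 6b² + 16/5b - 37/15 ≠ 0; add g_3 = -⅓b⁴ + 6b² + 16/5b - 37/15 to the basis.

The other S-polynomials (S(f_1,g_3), S(f_2,g_3)) all reduce to 0 modulo the current basis, so we have a Gröbner basis.
Inter-reduce: drop elements whose leading term is divisible by another's, tail-reduce, and make monic.
Reduced Gröbner basis: {a - ⅓b² - ⅔, b⁴ - 18b² - 48/5b + 37/5}.

Buchberger on the second generating set:
h_1 = 33/2a - 11/2b² - 11, LT = a.
h_2 = 3/2ab² - 33a + b² - 24/5b + 257/10, LT = ab².

S(h_1,h_2): lcm = ab². S = 22a - ⅓b⁴ - 4/3b² + 16/5b - 257/15.
  reduce S modulo (h_1, h_2):
  remainder -⅓b⁴ + 6b² + 16/5b - 37/15 ≠ 0; add k_3 = -⅓b⁴ + 6b² + 16/5b - 37/15 to the basis.

The other S-polynomials (S(h_1,k_3), S(h_2,k_3)) all reduce to 0 modulo the current basis, so we have a Gröbner basis.
Inter-reduce: drop elements whose leading term is divisible by another's, tail-reduce, and make monic.
Reduced Gröbner basis: {a - ⅓b² - ⅔, b⁴ - 18b² - 48/5b + 37/5}.

Same reduced basis, so the two generating sets span the same ideal.

Yes, the ideals are equal.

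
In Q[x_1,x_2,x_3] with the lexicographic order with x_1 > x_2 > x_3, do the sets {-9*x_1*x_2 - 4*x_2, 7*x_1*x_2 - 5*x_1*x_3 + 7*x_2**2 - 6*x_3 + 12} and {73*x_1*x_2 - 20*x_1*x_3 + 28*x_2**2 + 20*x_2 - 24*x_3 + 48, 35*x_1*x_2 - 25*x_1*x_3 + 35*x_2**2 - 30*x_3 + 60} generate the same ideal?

Yes, the ideals are equal.

For a fixed monomial order, each ideal has a unique reduced Gröbner basis; comparing bases decides equality.
Buchberger on the first generating set:
f_1 = -9*x_1*x_2 - 4*x_2, LT = x_1*x_2.
f_2 = 7*x_1*x_2 - 5*x_1*x_3 + 7*x_2**2 - 6*x_3 + 12, LT = x_1*x_2.

S(f_1,f_2): lcm = x_1*x_2. S = 5/7*x_1*x_3 - x_2**2 + 4/9*x_2 + 6/7*x_3 - 12/7.
  reduce S modulo (f_1, f_2):
  remainder 5/7*x_1*x_3 - x_2**2 + 4/9*x_2 + 6/7*x_3 - 12/7 ≠ 0; add g_3 = 5/7*x_1*x_3 - x_2**2 + 4/9*x_2 + 6/7*x_3 - 12/7 to the basis.

S(f_1,g_3): lcm = x_1*x_2*x_3. S = 7/5*x_2**3 - 28/45*x_2**2 - 34/45*x_2*x_3 + 12/5*x_2.
  reduce S modulo (f_1, f_2, g_3):
  remainder 7/5*x_2**3 - 28/45*x_2**2 - 34/45*x_2*x_3 + 12/5*x_2 ≠ 0; add g_4 = 7/5*x_2**3 - 28/45*x_2**2 - 34/45*x_2*x_3 + 12/5*x_2 to the basis.

The other S-polynomials (S(f_2,g_3), S(f_1,g_4), S(f_2,g_4), S(g_3,g_4)) all reduce to 0 modulo the current basis, so we have a Gröbner basis.
Inter-reduce: drop elements whose leading term is divisible by another's, tail-reduce, and make monic.
Reduced Gröbner basis: {x_1*x_2 + 4/9*x_2, x_1*x_3 - 7/5*x_2**2 + 28/45*x_2 + 6/5*x_3 - 12/5, x_2**3 - 4/9*x_2**2 - 34/63*x_2*x_3 + 12/7*x_2}.

Buchberger on the second generating set:
h_1 = 73*x_1*x_2 - 20*x_1*x_3 + 28*x_2**2 + 20*x_2 - 24*x_3 + 48, LT = x_1*x_2.
h_2 = 35*x_1*x_2 - 25*x_1*x_3 + 35*x_2**2 - 30*x_3 + 60, LT = x_1*x_2.

S(h_1,h_2): lcm = x_1*x_2. S = 225/511*x_1*x_3 - 45/73*x_2**2 + 20/73*x_2 + 270/511*x_3 - 540/511.
  reduce S modulo (h_1, h_2):
  remainder 225/511*x_1*x_3 - 45/73*x_2**2 + 20/73*x_2 + 270/511*x_3 - 540/511 ≠ 0; add k_3 = 225/511*x_1*x_3 - 45/73*x_2**2 + 20/73*x_2 + 270/511*x_3 - 540/511 to the basis.

S(h_1,k_3): lcm = x_1*x_2*x_3. S = -20/73*x_1*x_3**2 + 7/5*x_2**3 + 28/73*x_2**2*x_3 - 28/45*x_2**2 - 338/365*x_2*x_3 + 12/5*x_2 - 24/73*x_3**2 + 48/73*x_3.
  reduce S modulo (h_1, h_2, k_3):
  remainder 7/5*x_2**3 - 28/45*x_2**2 - 34/45*x_2*x_3 + 12/5*x_2 ≠ 0; add k_4 = 7/5*x_2**3 - 28/45*x_2**2 - 34/45*x_2*x_3 + 12/5*x_2 to the basis.

The other S-polynomials (S(h_2,k_3), S(h_1,k_4), S(h_2,k_4), S(k_3,k_4)) all reduce to 0 modulo the current basis, so we have a Gröbner basis.
Inter-reduce: drop elements whose leading term is divisible by another's, tail-reduce, and make monic.
Reduced Gröbner basis: {x_1*x_2 + 4/9*x_2, x_1*x_3 - 7/5*x_2**2 + 28/45*x_2 + 6/5*x_3 - 12/5, x_2**3 - 4/9*x_2**2 - 34/63*x_2*x_3 + 12/7*x_2}.

The two bases agree; hence the ideals are identical.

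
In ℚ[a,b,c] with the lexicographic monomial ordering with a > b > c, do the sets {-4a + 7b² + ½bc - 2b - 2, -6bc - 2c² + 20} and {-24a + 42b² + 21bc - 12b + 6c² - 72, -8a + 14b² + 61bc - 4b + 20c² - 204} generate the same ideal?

Equality of ideals is decidable: compute both reduced Gröbner bases (unique for the ordering) and check whether they agree.
Buchberger on the first generating set:
f_1 = -4a + 7b² + ½bc - 2b - 2, LT = a.
f_2 = -6bc - 2c² + 20, LT = bc.

The S-polynomials (S(f_1,f_2)) all reduce to 0 modulo the current basis, so we have a Gröbner basis.
Inter-reduce: drop elements whose leading term is divisible by another's, tail-reduce, and make monic.
Reduced Gröbner basis: {a - 7/4b² + ½b + 1/24c² + 1/12, bc + ⅓c² - 10/3}.

Buchberger on the second generating set:
h_1 = -24a + 42b² + 21bc - 12b + 6c² - 72, LT = a.
h_2 = -8a + 14b² + 61bc - 4b + 20c² - 204, LT = a.

S(h_1,h_2): lcm = a. S = 27/4bc + 9/4c² - 45/2.
  leading term bc: no divisor's leading term divides it; move 27/4bc to the remainder.
  leading term c²: no divisor's leading term divides it; move 9/4c² to the remainder.
  leading term 1: no divisor's leading term divides it; move -45/2 to the remainder.
  remainder 27/4bc + 9/4c² - 45/2 ≠ 0; add k_3 = 27/4bc + 9/4c² - 45/2 to the basis.

The other S-polynomials (S(h_1,k_3), S(h_2,k_3)) all reduce to 0 modulo the current basis, so we have a Gröbner basis.
Inter-reduce: drop elements whose leading term is divisible by another's, tail-reduce, and make monic.
Reduced Gröbner basis: {a - 7/4b² + ½b + 1/24c² + 1/12, bc + ⅓c² - 10/3}.

Same reduced basis, so the two generating sets span the same ideal.

Yes, the ideals are equal.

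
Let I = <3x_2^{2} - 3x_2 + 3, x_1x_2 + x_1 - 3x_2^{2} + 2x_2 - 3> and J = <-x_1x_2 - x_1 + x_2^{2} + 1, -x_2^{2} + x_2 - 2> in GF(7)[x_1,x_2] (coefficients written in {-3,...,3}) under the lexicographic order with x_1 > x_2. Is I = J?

No, the ideals differ.

Two ideals are equal iff their reduced Gröbner bases coincide (the reduced basis is unique for a fixed ordering).
Buchberger on the first generating set:
f_1 = 3x_2^{2} - 3x_2 + 3, LT = x_2^{2}.
f_2 = x_1x_2 + x_1 - 3x_2^{2} + 2x_2 - 3, LT = x_1x_2.

S(f_1,f_2): lcm = x_1x_2^{2}. S = -2x_1x_2 + x_1 + 3x_2^{3} - 2x_2^{2} + 3x_2.
  leading term x_1x_2: subtract (-2)·f_2 from -2x_1x_2 + x_1 + 3x_2^{3} - 2x_2^{2} + 3x_2 → 3x_1 + 3x_2^{3} - x_2^{2} + 1
  leading term x_1: no divisor's leading term divides it; move 3x_1 to the remainder.
  leading term x_2^{3}: subtract (x_2)·f_1 from 3x_2^{3} - x_2^{2} + 1 → 2x_2^{2} - 3x_2 + 1
  leading term x_2^{2}: subtract (3)·f_1 from 2x_2^{2} - 3x_2 + 1 → -x_2 - 1
  leading term x_2: no divisor's leading term divides it; move -x_2 to the remainder.
  leading term 1: no divisor's leading term divides it; move -1 to the remainder.
  remainder 3x_1 - x_2 - 1 ≠ 0; add g_3 = 3x_1 - x_2 - 1 to the basis.

The other S-polynomials (S(f_1,g_3), S(f_2,g_3)) all reduce to 0 modulo the current basis, so we have a Gröbner basis.
Inter-reduce: drop elements whose leading term is divisible by another's, tail-reduce, and make monic.
Reduced Gröbner basis: {x_1 + 2x_2 + 2, x_2^{2} - x_2 + 1}.

Buchberger on the second generating set:
h_1 = -x_1x_2 - x_1 + x_2^{2} + 1, LT = x_1x_2.
h_2 = -x_2^{2} + x_2 - 2, LT = x_2^{2}.

S(h_1,h_2): lcm = x_1x_2^{2}. S = 2x_1x_2 - 2x_1 - x_2^{3} - x_2.
  leading term x_1x_2: subtract (-2)·h_1 from 2x_1x_2 - 2x_1 - x_2^{3} - x_2 → 3x_1 - x_2^{3} + 2x_2^{2} - x_2 + 2
  leading term x_1: no divisor's leading term divides it; move 3x_1 to the remainder.
  leading term x_2^{3}: subtract (x_2)·h_2 from -x_2^{3} + 2x_2^{2} - x_2 + 2 → x_2^{2} + x_2 + 2
  leading term x_2^{2}: subtract (-1)·h_2 from x_2^{2} + x_2 + 2 → 2x_2
  leading term x_2: no divisor's leading term divides it; move 2x_2 to the remainder.
  remainder 3x_1 + 2x_2 ≠ 0; add k_3 = 3x_1 + 2x_2 to the basis.

The other S-polynomials (S(h_1,k_3), S(h_2,k_3)) all reduce to 0 modulo the current basis, so we have a Gröbner basis.
Inter-reduce: drop elements whose leading term is divisible by another's, tail-reduce, and make monic.
Reduced Gröbner basis: {x_1 + 3x_2, x_2^{2} - x_2 + 2}.

The bases are distinct; the ideals are different.
The choice of monomial ordering does not affect the verdict — as long as both bases are computed under the same ordering, their equality decides ideal equality.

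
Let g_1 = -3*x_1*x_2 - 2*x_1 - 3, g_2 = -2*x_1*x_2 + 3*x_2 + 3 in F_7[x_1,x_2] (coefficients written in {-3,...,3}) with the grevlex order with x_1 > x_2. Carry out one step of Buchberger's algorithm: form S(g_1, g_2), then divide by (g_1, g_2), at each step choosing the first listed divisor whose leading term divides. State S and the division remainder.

lcm(LM(g_1), LM(g_2)) = x_1*x_2.
S = (lcm/LT(g_1))·g_1 − (lcm/LT(g_2))·g_2 = 3*x_1 - 2*x_2 - 1.
Reduce S modulo (g_1, g_2) in that order:
  leading term x_1: no divisor's leading term divides it; move 3*x_1 to the remainder.
  leading term x_2: no divisor's leading term divides it; move -2*x_2 to the remainder.
  leading term 1: no divisor's leading term divides it; move -1 to the remainder.
The remainder 3*x_1 - 2*x_2 - 1 is nonzero, so it would be added as the next basis element.
This is the inner loop of Buchberger's algorithm — each nonzero remainder becomes a new basis element.

S(g_1, g_2) = 3*x_1 - 2*x_2 - 1; remainder on division = 3*x_1 - 2*x_2 - 1.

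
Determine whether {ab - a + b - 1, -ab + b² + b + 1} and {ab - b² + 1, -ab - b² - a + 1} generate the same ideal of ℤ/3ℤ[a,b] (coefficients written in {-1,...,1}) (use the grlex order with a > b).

Since reduced Gröbner bases are canonical representatives of ideals under a given ordering, it suffices to compute and compare them.
Buchberger on the first generating set:
f_1 = ab - a + b - 1, LT = ab.
f_2 = -ab + b² + b + 1, LT = ab.

S(f_1,f_2): lcm = ab. S = b² - a - b.
  leading term b²: no divisor's leading term divides it; move b² to the remainder.
  leading term a: no divisor's leading term divides it; move -a to the remainder.
  leading term b: no divisor's leading term divides it; move -b to the remainder.
  remainder b² - a - b ≠ 0; add g_3 = b² - a - b to the basis.

S(f_1,g_3): lcm = ab². S = a² + b² - b.
  leading term a²: no divisor's leading term divides it; move a² to the remainder.
  leading term b²: subtract (1)·g_3 from b² - b → a
  leading term a: no divisor's leading term divides it; move a to the remainder.
  remainder a² + a ≠ 0; add g_4 = a² + a to the basis.

The other S-polynomials (S(f_2,g_3), S(f_1,g_4), S(f_2,g_4), S(g_3,g_4)) all reduce to 0 modulo the current basis, so we have a Gröbner basis.
Inter-reduce: drop elements whose leading term is divisible by another's, tail-reduce, and make monic.
Reduced Gröbner basis: {a² + a, ab - a + b - 1, b² - a - b}.

Buchberger on the second generating set:
h_1 = ab - b² + 1, LT = ab.
h_2 = -ab - b² - a + 1, LT = ab.

S(h_1,h_2): lcm = ab. S = b² - a - 1.
  leading term b²: no divisor's leading term divides it; move b² to the remainder.
  leading term a: no divisor's leading term divides it; move -a to the remainder.
  leading term 1: no divisor's leading term divides it; move -1 to the remainder.
  remainder b² - a - 1 ≠ 0; add k_3 = b² - a - 1 to the basis.

S(h_1,k_3): lcm = ab². S = -b³ + a² + a + b.
  leading term b³: subtract (-b)·k_3 from -b³ + a² + a + b → a² - ab + a
  leading term a²: no divisor's leading term divides it; move a² to the remainder.
  leading term ab: subtract (-1)·h_1 from -ab + a → -b² + a + 1
  leading term b²: subtract (-1)·k_3 from -b² + a + 1 → 0
  remainder a² ≠ 0; add k_4 = a² to the basis.

The other S-polynomials (S(h_2,k_3), S(h_1,k_4), S(h_2,k_4), S(k_3,k_4)) all reduce to 0 modulo the current basis, so we have a Gröbner basis.
Inter-reduce: drop elements whose leading term is divisible by another's, tail-reduce, and make monic.
Reduced Gröbner basis: {a², ab - a, b² - a - 1}.

The bases are distinct; the ideals are different.

No, the ideals differ.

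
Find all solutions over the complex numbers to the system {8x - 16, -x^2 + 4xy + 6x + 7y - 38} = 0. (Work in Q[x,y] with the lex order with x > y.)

Compute a lex Gröbner basis by Buchberger's algorithm.
f_1 = 8x - 16, LT = x.
f_2 = -x^2 + 4xy + 6x + 7y - 38, LT = x^2.

S(f_1,f_2): lcm = x^2. S = 4xy + 4x + 7y - 38.
  leading term xy: subtract (1/2y)·f_1 from 4xy + 4x + 7y - 38 → 4x + 15y - 38
  leading term x: subtract (1/2)·f_1 from 4x + 15y - 38 → 15y - 30
  leading term y: no divisor's leading term divides it; move 15y to the remainder.
  leading term 1: no divisor's leading term divides it; move -30 to the remainder.
  remainder 15y - 30 ≠ 0; add h_3 = 15y - 30 to the basis.

The other S-polynomials (S(f_1,h_3), S(f_2,h_3)) all reduce to 0 modulo the current basis, so we have a Gröbner basis.
Inter-reduce: drop elements whose leading term is divisible by another's, tail-reduce, and make monic.
Reduced Gröbner basis: {x - 2, y - 2}.

Elimination: the polynomial y - 2 lies in the elimination ideal for y, so y ∈ {2}. For each such y, the remaining basis elements (now univariate) give the rest of the solution.
  y = 2: the earlier basis element becomes x - 2 = 0, giving x = 2 — point (2, 2).
Each listed point satisfies every original equation (direct substitution).

{(2, 2)}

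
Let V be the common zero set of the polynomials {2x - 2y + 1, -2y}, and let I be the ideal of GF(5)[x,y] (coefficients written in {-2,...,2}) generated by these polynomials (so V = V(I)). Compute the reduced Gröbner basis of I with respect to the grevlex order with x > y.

G = {x - 2, y}

f_1 = 2x - 2y + 1, LT = x.
f_2 = -2y, LT = y.

The S-polynomials (S(f_1,f_2)) all reduce to 0 modulo the current basis, so we have a Gröbner basis.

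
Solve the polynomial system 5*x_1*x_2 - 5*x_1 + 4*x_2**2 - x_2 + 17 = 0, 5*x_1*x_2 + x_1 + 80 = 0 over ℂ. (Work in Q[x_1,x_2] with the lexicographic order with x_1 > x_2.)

Compute a lex Gröbner basis by Buchberger's algorithm.
f_1 = 5*x_1*x_2 - 5*x_1 + 4*x_2**2 - x_2 + 17, LT = x_1*x_2.
f_2 = 5*x_1*x_2 + x_1 + 80, LT = x_1*x_2.

S(f_1,f_2): lcm = x_1*x_2. S = -6/5*x_1 + 4/5*x_2**2 - 1/5*x_2 - 63/5.
  reduce S modulo (f_1, f_2):
  remainder -6/5*x_1 + 4/5*x_2**2 - 1/5*x_2 - 63/5 ≠ 0; add h_3 = -6/5*x_1 + 4/5*x_2**2 - 1/5*x_2 - 63/5 to the basis.

S(f_1,h_3): lcm = x_1*x_2. S = -x_1 + 2/3*x_2**3 + 19/30*x_2**2 - 107/10*x_2 + 17/5.
  reduce S modulo (f_1, f_2, h_3):
  remainder 2/3*x_2**3 - 1/30*x_2**2 - 158/15*x_2 + 139/10 ≠ 0; add h_4 = 2/3*x_2**3 - 1/30*x_2**2 - 158/15*x_2 + 139/10 to the basis.

The other S-polynomials (S(f_2,h_3), S(f_1,h_4), S(f_2,h_4), S(h_3,h_4)) all reduce to 0 modulo the current basis, so we have a Gröbner basis.
Inter-reduce: drop elements whose leading term is divisible by another's, tail-reduce, and make monic.
Reduced Gröbner basis: {x_1 - 2/3*x_2**2 + 1/6*x_2 + 21/2, x_2**3 - 1/20*x_2**2 - 79/5*x_2 + 417/20}.

A lex Gröbner basis eliminates variables successively. Here x_2**3 - 1/20*x_2**2 - 79/5*x_2 + 417/20 depends only on x_2, with roots {3, -59/40 + sqrt(14601)/40, -sqrt(14601)/40 - 59/40}; lifting each root through the earlier basis elements recovers the full solutions.
  x_2 = 3: the earlier basis element becomes x_1 + 5 = 0, giving x_1 = -5 — point (-5, 3).
  x_2 = -59/40 + sqrt(14601)/40: the earlier basis element becomes x_1 + 68/25 + 4*sqrt(14601)/75 = 0, giving x_1 = -4*sqrt(14601)/75 - 68/25 — point (-4*sqrt(14601)/75 - 68/25, -59/40 + sqrt(14601)/40).
  x_2 = -sqrt(14601)/40 - 59/40: the earlier basis element becomes x_1 - 4*sqrt(14601)/75 + 68/25 = 0, giving x_1 = -68/25 + 4*sqrt(14601)/75 — point (-68/25 + 4*sqrt(14601)/75, -sqrt(14601)/40 - 59/40).

{(-5, 3), (-4*sqrt(14601)/75 - 68/25, -59/40 + sqrt(14601)/40), (-68/25 + 4*sqrt(14601)/75, -sqrt(14601)/40 - 59/40)}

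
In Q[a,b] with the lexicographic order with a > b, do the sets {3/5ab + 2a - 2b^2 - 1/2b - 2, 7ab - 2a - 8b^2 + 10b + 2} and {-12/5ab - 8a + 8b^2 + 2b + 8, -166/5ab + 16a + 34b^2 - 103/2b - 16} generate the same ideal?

Two ideals are equal iff their reduced Gröbner bases coincide (the reduced basis is unique for a fixed ordering).
Buchberger on the first generating set:
f_1 = 3/5ab + 2a - 2b^2 - 1/2b - 2, LT = ab.
f_2 = 7ab - 2a - 8b^2 + 10b + 2, LT = ab.

S(f_1,f_2): lcm = ab. S = 76/21a - 46/21b^2 - 95/42b - 76/21.
  leading term a: no divisor's leading term divides it; move 76/21a to the remainder.
  leading term b^2: no divisor's leading term divides it; move -46/21b^2 to the remainder.
  leading term b: no divisor's leading term divides it; move -95/42b to the remainder.
  leading term 1: no divisor's leading term divides it; move -76/21 to the remainder.
  remainder 76/21a - 46/21b^2 - 95/42b - 76/21 ≠ 0; add g_3 = 76/21a - 46/21b^2 - 95/42b - 76/21 to the basis.

S(f_1,g_3): lcm = ab. S = 10/3a + 23/38b^3 - 65/24b^2 + 1/6b - 10/3.
  leading term a: subtract (35/38)·g_3 from 10/3a + 23/38b^3 - 65/24b^2 + 1/6b - 10/3 → 23/38b^3 - 105/152b^2 + 9/4b
  leading term b^3: no divisor's leading term divides it; move 23/38b^3 to the remainder.
  leading term b^2: no divisor's leading term divides it; move -105/152b^2 to the remainder.
  leading term b: no divisor's leading term divides it; move 9/4b to the remainder.
  remainder 23/38b^3 - 105/152b^2 + 9/4b ≠ 0; add g_4 = 23/38b^3 - 105/152b^2 + 9/4b to the basis.

The other S-polynomials (S(f_2,g_3), S(f_1,g_4), S(f_2,g_4), S(g_3,g_4)) all reduce to 0 modulo the current basis, so we have a Gröbner basis.
Inter-reduce: drop elements whose leading term is divisible by another's, tail-reduce, and make monic.
Reduced Gröbner basis: {a - 23/38b^2 - 5/8b - 1, b^3 - 105/92b^2 + 171/46b}.

Buchberger on the second generating set:
h_1 = -12/5ab - 8a + 8b^2 + 2b + 8, LT = ab.
h_2 = -166/5ab + 16a + 34b^2 - 103/2b - 16, LT = ab.

S(h_1,h_2): lcm = ab. S = 950/249a - 575/249b^2 - 2375/996b - 950/249.
  leading term a: no divisor's leading term divides it; move 950/249a to the remainder.
  leading term b^2: no divisor's leading term divides it; move -575/249b^2 to the remainder.
  leading term b: no divisor's leading term divides it; move -2375/996b to the remainder.
  leading term 1: no divisor's leading term divides it; move -950/249 to the remainder.
  remainder 950/249a - 575/249b^2 - 2375/996b - 950/249 ≠ 0; add k_3 = 950/249a - 575/249b^2 - 2375/996b - 950/249 to the basis.

S(h_1,k_3): lcm = ab. S = 10/3a + 23/38b^3 - 65/24b^2 + 1/6b - 10/3.
  leading term a: subtract (83/95)·k_3 from 10/3a + 23/38b^3 - 65/24b^2 + 1/6b - 10/3 → 23/38b^3 - 105/152b^2 + 9/4b
  leading term b^3: no divisor's leading term divides it; move 23/38b^3 to the remainder.
  leading term b^2: no divisor's leading term divides it; move -105/152b^2 to the remainder.
  leading term b: no divisor's leading term divides it; move 9/4b to the remainder.
  remainder 23/38b^3 - 105/152b^2 + 9/4b ≠ 0; add k_4 = 23/38b^3 - 105/152b^2 + 9/4b to the basis.

The other S-polynomials (S(h_2,k_3), S(h_1,k_4), S(h_2,k_4), S(k_3,k_4)) all reduce to 0 modulo the current basis, so we have a Gröbner basis.
Inter-reduce: drop elements whose leading term is divisible by another's, tail-reduce, and make monic.
Reduced Gröbner basis: {a - 23/38b^2 - 5/8b - 1, b^3 - 105/92b^2 + 171/46b}.

The two bases agree; hence the ideals are identical.

Yes, the ideals are equal.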